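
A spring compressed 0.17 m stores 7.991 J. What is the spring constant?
k = 2·PE/x² = 2·7.991/(0.17)² = 553.0 N/m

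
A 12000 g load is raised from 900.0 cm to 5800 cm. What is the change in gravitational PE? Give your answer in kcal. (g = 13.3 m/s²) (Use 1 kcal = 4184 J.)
Convert to SI: m = 12.0 kg, Δh = 49.0 m
ΔPE = mgΔh = (12.0)(13.3)(49.0) = 7820.4 J = 1.869 kcal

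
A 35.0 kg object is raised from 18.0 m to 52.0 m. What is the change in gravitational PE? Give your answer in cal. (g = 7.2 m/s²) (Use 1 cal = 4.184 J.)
ΔPE = mgΔh = (35.0)(7.2)(34.0) = 8568.0 J = 2048 cal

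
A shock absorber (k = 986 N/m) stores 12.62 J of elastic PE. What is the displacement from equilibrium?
x = √(2·PE/k) = √(2·12.62/986) = 0.16 m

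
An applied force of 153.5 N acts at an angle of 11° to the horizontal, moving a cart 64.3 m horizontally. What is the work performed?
W = F·d·cosθ = (153.5)(64.3)cos(11°) = 9689 J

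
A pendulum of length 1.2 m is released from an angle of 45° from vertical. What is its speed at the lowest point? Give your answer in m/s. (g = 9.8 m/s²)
h = L(1 − cosθ) = 1.2(1 − cos45°) = 0.351472 m
v = √(2gh) = √(2·9.8·0.351472) = 2.625 m/s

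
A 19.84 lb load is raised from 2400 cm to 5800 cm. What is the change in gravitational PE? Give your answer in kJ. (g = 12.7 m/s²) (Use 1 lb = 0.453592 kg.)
Convert to SI: m = 8.99927 kg, Δh = 34.0 m
ΔPE = mgΔh = (8.99927)(12.7)(34.0) = 3885.88 J = 3.886 kJ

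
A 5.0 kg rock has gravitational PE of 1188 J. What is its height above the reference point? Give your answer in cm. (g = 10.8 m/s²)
h = PE/(mg) = 1188.0/(5.0·10.8) = 22.0 m = 2200 cm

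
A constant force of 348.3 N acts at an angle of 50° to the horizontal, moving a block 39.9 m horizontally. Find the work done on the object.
W = F·d·cosθ = (348.3)(39.9)cos(50°) = 8933 J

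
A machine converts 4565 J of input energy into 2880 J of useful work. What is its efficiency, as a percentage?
η = W_out/W_in = 2880/4565 = 63.09%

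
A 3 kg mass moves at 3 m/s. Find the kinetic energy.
KE = ½mv² = ½(3)(3)² = 13.5 J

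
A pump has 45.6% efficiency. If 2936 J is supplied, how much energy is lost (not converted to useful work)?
W_lost = W_in(1 − η) = 2936·(1 − 0.456) = 1597 J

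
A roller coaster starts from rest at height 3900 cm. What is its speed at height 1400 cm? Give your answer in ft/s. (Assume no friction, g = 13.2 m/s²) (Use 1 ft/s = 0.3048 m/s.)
Convert to SI: h₁−h₂ = 25.0 m
mgh₁ = mgh₂ + ½mv² ⇒ v = √(2g(h₁−h₂)) = √(2·13.2·25.0) = 25.6905 m/s = 84.29 ft/s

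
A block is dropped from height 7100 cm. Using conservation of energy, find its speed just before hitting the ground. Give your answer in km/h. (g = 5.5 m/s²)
Convert to SI: h = 71.0 m
mgh = ½mv² ⇒ v = √(2gh) = √(2·5.5·71.0) = 27.9464 m/s = 100.6 km/h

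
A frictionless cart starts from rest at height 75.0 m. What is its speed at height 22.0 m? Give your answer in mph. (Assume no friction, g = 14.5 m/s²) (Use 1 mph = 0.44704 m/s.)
mgh₁ = mgh₂ + ½mv² ⇒ v = √(2g(h₁−h₂)) = √(2·14.5·53.0) = 39.2046 m/s = 87.7 mph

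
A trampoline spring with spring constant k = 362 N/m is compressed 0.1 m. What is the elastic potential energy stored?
PE = ½kx² = ½(362)(0.1)² = 1.81 J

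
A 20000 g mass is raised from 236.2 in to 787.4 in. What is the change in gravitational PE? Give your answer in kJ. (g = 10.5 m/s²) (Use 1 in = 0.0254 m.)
Convert to SI: m = 20.0 kg, Δh = 14.0005 m
ΔPE = mgΔh = (20.0)(10.5)(14.0005) = 2940.1 J = 2.94 kJ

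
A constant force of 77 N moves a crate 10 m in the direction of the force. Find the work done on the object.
W = F·d = (77)(10) = 770.0 J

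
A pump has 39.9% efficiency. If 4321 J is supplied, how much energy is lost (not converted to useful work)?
W_lost = W_in(1 − η) = 4321·(1 − 0.399) = 2597 J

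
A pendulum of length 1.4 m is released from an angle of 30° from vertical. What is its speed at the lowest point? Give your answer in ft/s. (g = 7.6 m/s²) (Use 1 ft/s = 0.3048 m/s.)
h = L(1 − cosθ) = 1.4(1 − cos30°) = 0.187564 m
v = √(2gh) = √(2·7.6·0.187564) = 1.68848 m/s = 5.54 ft/s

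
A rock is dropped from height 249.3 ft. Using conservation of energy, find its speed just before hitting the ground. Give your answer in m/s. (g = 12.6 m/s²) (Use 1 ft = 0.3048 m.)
Convert to SI: h = 75.9866 m
mgh = ½mv² ⇒ v = √(2gh) = √(2·12.6·75.9866) = 43.76 m/s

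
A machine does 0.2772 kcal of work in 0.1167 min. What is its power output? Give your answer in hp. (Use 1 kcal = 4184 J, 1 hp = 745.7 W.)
Convert to SI: W = 1159.8 J, t = 7.002 s
P = W/t = 1159.8/7.002 = 165.639 W = 0.2221 hp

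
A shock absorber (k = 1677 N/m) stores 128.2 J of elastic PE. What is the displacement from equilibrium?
x = √(2·PE/k) = √(2·128.2/1677) = 0.391 m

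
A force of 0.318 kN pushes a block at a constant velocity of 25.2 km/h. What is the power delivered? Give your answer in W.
Convert to SI: F = 318.0 N, v = 7.0 m/s
P = Fv = (318.0)(7.0) = 2226 W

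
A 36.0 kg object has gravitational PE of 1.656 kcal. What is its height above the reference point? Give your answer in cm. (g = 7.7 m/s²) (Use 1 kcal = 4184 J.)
Convert to SI: m = 36.0 kg, PE = 6928.7 J
h = PE/(mg) = 6928.7/(36.0·7.7) = 24.9953 m = 2500 cm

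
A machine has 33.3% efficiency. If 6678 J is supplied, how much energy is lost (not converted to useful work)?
W_lost = W_in(1 − η) = 6678·(1 − 0.333) = 4454 J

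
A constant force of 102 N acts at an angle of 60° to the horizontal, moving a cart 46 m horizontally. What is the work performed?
W = F·d·cosθ = (102)(46)cos(60°) = 2346 J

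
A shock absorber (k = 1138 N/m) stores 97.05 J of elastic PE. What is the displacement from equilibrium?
x = √(2·PE/k) = √(2·97.05/1138) = 0.413 m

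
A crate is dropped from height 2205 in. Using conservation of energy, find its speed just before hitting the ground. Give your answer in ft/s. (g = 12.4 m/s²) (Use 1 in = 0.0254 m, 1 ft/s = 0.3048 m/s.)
Convert to SI: h = 56.007 m
mgh = ½mv² ⇒ v = √(2gh) = √(2·12.4·56.007) = 37.2689 m/s = 122.3 ft/s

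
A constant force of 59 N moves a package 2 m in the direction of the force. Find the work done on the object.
W = F·d = (59)(2) = 118.0 J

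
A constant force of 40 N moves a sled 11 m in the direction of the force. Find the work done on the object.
W = F·d = (40)(11) = 440.0 J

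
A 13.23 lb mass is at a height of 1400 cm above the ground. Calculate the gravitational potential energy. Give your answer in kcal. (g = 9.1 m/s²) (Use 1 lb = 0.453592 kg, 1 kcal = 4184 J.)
Convert to SI: m = 6.00102 kg, h = 14.0 m
PE = mgh = (6.00102)(9.1)(14.0) = 764.53 J = 0.1827 kcal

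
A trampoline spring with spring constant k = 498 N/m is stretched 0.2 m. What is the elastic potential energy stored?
PE = ½kx² = ½(498)(0.2)² = 9.96 J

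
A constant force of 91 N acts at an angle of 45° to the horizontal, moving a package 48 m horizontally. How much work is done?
W = F·d·cosθ = (91)(48)cos(45°) = 3089 J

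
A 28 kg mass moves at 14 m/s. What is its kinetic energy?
KE = ½mv² = ½(28)(14)² = 2744.0 J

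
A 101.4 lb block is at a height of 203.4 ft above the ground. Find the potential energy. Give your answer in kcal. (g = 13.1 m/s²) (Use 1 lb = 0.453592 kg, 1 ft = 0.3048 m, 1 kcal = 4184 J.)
Convert to SI: m = 45.9942 kg, h = 61.9963 m
PE = mgh = (45.9942)(13.1)(61.9963) = 37354.3 J = 8.928 kcal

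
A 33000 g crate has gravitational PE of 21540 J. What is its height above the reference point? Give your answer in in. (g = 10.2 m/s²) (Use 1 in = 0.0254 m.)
Convert to SI: m = 33.0 kg, PE = 21540.0 J
h = PE/(mg) = 21540.0/(33.0·10.2) = 63.9929 m = 2519 in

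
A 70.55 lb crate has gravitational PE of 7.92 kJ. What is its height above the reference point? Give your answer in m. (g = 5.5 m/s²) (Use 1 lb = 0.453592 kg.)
Convert to SI: m = 32.0009 kg, PE = 7920.0 J
h = PE/(mg) = 7920.0/(32.0009·5.5) = 45.0 m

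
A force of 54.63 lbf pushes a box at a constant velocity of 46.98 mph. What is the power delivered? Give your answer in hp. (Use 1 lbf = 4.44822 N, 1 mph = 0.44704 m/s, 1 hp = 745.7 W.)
Convert to SI: F = 243.006 N, v = 21.0019 m/s
P = Fv = (243.006)(21.0019) = 5103.6 W = 6.844 hp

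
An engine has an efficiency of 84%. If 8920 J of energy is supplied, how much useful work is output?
W_out = η·W_in = 0.84·8920 = 7492.8 J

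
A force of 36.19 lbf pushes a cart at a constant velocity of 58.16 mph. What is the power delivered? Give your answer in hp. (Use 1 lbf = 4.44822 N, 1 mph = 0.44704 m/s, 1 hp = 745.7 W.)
Convert to SI: F = 160.981 N, v = 25.9998 m/s
P = Fv = (160.981)(25.9998) = 4185.48 W = 5.613 hp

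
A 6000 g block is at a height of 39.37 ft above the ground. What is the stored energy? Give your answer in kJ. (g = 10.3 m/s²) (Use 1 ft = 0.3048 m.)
Convert to SI: m = 6.0 kg, h = 12.0 m
PE = mgh = (6.0)(10.3)(12.0) = 741.599 J = 0.7416 kJ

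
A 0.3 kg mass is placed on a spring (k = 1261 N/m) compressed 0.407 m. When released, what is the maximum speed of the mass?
½kx² = ½mv² ⇒ v = x√(k/m) = (0.407)√(1261/0.3) = 26.39 m/s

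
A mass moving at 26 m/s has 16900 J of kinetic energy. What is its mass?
m = 2·KE/v² = 2·16900/(26)² = 50.0 kg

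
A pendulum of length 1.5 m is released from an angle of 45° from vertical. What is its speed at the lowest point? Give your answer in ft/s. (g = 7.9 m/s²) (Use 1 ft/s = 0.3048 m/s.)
h = L(1 − cosθ) = 1.5(1 − cos45°) = 0.43934 m
v = √(2gh) = √(2·7.9·0.43934) = 2.63469 m/s = 8.644 ft/s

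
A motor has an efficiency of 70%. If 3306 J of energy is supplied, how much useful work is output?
W_out = η·W_in = 0.7·3306 = 2314.2 J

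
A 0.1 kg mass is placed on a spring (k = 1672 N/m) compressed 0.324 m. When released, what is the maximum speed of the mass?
½kx² = ½mv² ⇒ v = x√(k/m) = (0.324)√(1672/0.1) = 41.9 m/s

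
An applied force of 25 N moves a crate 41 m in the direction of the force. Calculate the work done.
W = F·d = (25)(41) = 1025 J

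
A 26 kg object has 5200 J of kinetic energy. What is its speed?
v = √(2·KE/m) = √(2·5200/26) = 20.0 m/s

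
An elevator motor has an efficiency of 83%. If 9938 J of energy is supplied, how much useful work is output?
W_out = η·W_in = 0.83·9938 = 8248.54 J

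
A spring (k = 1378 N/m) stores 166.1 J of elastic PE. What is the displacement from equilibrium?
x = √(2·PE/k) = √(2·166.1/1378) = 0.491 m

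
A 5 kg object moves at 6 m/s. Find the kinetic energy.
KE = ½mv² = ½(5)(6)² = 90.0 J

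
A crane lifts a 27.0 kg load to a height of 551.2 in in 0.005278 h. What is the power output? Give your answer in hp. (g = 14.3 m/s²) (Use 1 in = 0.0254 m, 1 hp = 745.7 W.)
Convert to SI: m = 27.0 kg, h = 14.0005 m, t = 19.0008 s
P = mgh/t = (27.0)(14.3)(14.0005)/19.0008 = 284.493 W = 0.3815 hp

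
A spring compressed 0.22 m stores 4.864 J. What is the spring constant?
k = 2·PE/x² = 2·4.864/(0.22)² = 201.0 N/m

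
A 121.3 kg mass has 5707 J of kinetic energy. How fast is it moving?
v = √(2·KE/m) = √(2·5707/121.3) = 9.7 m/s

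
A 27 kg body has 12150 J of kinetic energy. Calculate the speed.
v = √(2·KE/m) = √(2·12150/27) = 30.0 m/s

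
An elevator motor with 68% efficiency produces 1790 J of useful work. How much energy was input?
W_in = W_out/η = 1790/0.68 = 2632 J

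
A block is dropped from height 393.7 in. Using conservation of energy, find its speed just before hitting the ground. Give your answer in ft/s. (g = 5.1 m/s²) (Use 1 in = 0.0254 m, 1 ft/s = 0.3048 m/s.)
Convert to SI: h = 9.99998 m
mgh = ½mv² ⇒ v = √(2gh) = √(2·5.1·9.99998) = 10.0995 m/s = 33.13 ft/s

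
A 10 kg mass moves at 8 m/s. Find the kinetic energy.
KE = ½mv² = ½(10)(8)² = 320.0 J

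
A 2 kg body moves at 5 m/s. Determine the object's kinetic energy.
KE = ½mv² = ½(2)(5)² = 25.0 J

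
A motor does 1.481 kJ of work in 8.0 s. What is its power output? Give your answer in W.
Convert to SI: W = 1481.0 J, t = 8.0 s
P = W/t = 1481.0/8.0 = 185.1 W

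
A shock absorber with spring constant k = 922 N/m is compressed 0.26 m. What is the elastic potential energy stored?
PE = ½kx² = ½(922)(0.26)² = 31.16 J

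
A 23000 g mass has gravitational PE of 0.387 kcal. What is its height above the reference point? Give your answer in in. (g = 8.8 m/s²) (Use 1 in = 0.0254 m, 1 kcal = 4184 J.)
Convert to SI: m = 23.0 kg, PE = 1619.21 J
h = PE/(mg) = 1619.21/(23.0·8.8) = 8.00004 m = 315.0 in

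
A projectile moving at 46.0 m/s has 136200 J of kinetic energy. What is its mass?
m = 2·KE/v² = 2·136200/(46.0)² = 128.7 kg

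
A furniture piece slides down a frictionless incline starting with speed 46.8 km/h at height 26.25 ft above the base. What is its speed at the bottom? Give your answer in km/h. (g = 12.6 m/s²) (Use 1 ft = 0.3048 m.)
Convert to SI: v₀ = 13.0 m/s, h = 8.001 m
½mv₀² + mgh = ½mv² ⇒ v = √(v₀² + 2gh) = √(13.0² + 2·12.6·8.001) = 19.2516 m/s = 69.31 km/h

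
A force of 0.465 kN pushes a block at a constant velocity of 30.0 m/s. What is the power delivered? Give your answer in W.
Convert to SI: F = 465.0 N, v = 30.0 m/s
P = Fv = (465.0)(30.0) = 13950 W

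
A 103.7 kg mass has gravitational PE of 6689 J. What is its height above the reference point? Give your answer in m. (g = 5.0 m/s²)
h = PE/(mg) = 6689.0/(103.7·5.0) = 12.9 m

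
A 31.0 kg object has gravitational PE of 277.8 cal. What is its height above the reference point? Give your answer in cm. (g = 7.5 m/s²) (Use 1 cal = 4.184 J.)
Convert to SI: m = 31.0 kg, PE = 1162.32 J
h = PE/(mg) = 1162.32/(31.0·7.5) = 4.99921 m = 499.9 cm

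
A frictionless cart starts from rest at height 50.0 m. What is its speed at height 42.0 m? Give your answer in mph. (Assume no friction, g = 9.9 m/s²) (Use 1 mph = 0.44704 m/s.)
mgh₁ = mgh₂ + ½mv² ⇒ v = √(2g(h₁−h₂)) = √(2·9.9·8.0) = 12.5857 m/s = 28.15 mph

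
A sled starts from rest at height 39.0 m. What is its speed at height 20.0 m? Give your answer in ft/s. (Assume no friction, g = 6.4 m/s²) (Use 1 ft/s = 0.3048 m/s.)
mgh₁ = mgh₂ + ½mv² ⇒ v = √(2g(h₁−h₂)) = √(2·6.4·19.0) = 15.5949 m/s = 51.16 ft/s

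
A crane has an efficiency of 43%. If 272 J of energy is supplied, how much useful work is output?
W_out = η·W_in = 0.43·272 = 116.96 J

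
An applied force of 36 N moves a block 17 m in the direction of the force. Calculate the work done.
W = F·d = (36)(17) = 612.0 J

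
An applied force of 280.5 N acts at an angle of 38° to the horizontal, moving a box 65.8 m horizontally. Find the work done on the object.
W = F·d·cosθ = (280.5)(65.8)cos(38°) = 14540 J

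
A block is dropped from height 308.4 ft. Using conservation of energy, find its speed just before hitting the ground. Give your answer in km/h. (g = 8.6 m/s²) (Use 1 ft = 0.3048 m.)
Convert to SI: h = 94.0003 m
mgh = ½mv² ⇒ v = √(2gh) = √(2·8.6·94.0003) = 40.2095 m/s = 144.8 km/h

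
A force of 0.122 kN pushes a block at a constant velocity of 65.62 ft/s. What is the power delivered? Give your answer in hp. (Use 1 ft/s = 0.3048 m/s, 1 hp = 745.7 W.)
Convert to SI: F = 122.0 N, v = 20.001 m/s
P = Fv = (122.0)(20.001) = 2440.12 W = 3.272 hp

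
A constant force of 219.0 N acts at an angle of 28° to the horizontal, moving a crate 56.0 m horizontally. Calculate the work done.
W = F·d·cosθ = (219.0)(56.0)cos(28°) = 10830 J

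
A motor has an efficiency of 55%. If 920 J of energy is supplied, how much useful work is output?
W_out = η·W_in = 0.55·920 = 506.0 J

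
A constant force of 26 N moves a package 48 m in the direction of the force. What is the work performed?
W = F·d = (26)(48) = 1248 J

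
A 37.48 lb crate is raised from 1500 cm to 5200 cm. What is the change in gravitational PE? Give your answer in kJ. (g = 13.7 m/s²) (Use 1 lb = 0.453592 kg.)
Convert to SI: m = 17.0006 kg, Δh = 37.0 m
ΔPE = mgΔh = (17.0006)(13.7)(37.0) = 8617.62 J = 8.618 kJ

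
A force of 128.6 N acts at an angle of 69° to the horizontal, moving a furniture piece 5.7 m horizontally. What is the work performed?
W = F·d·cosθ = (128.6)(5.7)cos(69°) = 262.7 J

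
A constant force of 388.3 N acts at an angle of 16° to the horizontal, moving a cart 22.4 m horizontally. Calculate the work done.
W = F·d·cosθ = (388.3)(22.4)cos(16°) = 8361 J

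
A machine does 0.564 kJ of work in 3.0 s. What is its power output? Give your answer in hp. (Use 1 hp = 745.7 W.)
Convert to SI: W = 564.0 J, t = 3.0 s
P = W/t = 564.0/3.0 = 188.0 W = 0.2521 hp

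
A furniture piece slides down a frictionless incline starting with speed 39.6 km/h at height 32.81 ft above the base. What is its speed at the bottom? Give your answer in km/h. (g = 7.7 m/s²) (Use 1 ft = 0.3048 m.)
Convert to SI: v₀ = 11.0 m/s, h = 10.0005 m
½mv₀² + mgh = ½mv² ⇒ v = √(v₀² + 2gh) = √(11.0² + 2·7.7·10.0005) = 16.5834 m/s = 59.7 km/h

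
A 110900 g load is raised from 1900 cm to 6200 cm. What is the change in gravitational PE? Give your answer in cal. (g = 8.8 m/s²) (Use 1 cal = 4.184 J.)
Convert to SI: m = 110.9 kg, Δh = 43.0 m
ΔPE = mgΔh = (110.9)(8.8)(43.0) = 41964.6 J = 10030 cal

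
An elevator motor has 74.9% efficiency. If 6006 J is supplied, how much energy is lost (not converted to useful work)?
W_lost = W_in(1 − η) = 6006·(1 − 0.749) = 1508 J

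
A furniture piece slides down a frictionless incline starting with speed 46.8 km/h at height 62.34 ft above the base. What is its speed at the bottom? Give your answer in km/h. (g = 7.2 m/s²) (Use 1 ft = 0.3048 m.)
Convert to SI: v₀ = 13.0 m/s, h = 19.0012 m
½mv₀² + mgh = ½mv² ⇒ v = √(v₀² + 2gh) = √(13.0² + 2·7.2·19.0012) = 21.0385 m/s = 75.74 km/h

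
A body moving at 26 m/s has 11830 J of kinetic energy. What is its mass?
m = 2·KE/v² = 2·11830/(26)² = 35.0 kg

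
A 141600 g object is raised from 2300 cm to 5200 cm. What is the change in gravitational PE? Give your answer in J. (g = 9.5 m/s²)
Convert to SI: m = 141.6 kg, Δh = 29.0 m
ΔPE = mgΔh = (141.6)(9.5)(29.0) = 39010 J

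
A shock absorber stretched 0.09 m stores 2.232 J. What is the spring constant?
k = 2·PE/x² = 2·2.232/(0.09)² = 551.1 N/m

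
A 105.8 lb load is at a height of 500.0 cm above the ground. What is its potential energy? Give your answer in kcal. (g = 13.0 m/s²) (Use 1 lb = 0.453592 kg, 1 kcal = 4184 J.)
Convert to SI: m = 47.99 kg, h = 5.0 m
PE = mgh = (47.99)(13.0)(5.0) = 3119.35 J = 0.7455 kcal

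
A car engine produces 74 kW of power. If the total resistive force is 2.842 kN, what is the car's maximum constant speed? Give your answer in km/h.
Convert to SI: F = 2842.0 N
P = Fv ⇒ v = P/F = 74000 W/2842.0 N = 26.038 m/s = 93.74 km/h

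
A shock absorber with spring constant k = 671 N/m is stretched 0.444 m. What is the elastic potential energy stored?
PE = ½kx² = ½(671)(0.444)² = 66.14 J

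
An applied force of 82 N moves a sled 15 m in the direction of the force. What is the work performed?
W = F·d = (82)(15) = 1230 J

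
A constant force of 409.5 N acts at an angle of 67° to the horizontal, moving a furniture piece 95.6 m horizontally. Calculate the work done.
W = F·d·cosθ = (409.5)(95.6)cos(67°) = 15300 J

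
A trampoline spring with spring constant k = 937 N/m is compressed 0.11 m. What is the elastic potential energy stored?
PE = ½kx² = ½(937)(0.11)² = 5.669 J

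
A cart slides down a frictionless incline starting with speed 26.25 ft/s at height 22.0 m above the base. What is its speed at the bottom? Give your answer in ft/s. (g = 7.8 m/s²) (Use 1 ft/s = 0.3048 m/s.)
Convert to SI: v₀ = 8.001 m/s, h = 22.0 m
½mv₀² + mgh = ½mv² ⇒ v = √(v₀² + 2gh) = √(8.001² + 2·7.8·22.0) = 20.1796 m/s = 66.21 ft/s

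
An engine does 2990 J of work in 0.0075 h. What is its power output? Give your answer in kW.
Convert to SI: W = 2990.0 J, t = 27.0 s
P = W/t = 2990.0/27.0 = 110.741 W = 0.1107 kW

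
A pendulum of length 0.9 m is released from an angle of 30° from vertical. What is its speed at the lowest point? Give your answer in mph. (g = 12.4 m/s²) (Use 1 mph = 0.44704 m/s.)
h = L(1 − cosθ) = 0.9(1 − cos30°) = 0.120577 m
v = √(2gh) = √(2·12.4·0.120577) = 1.72925 m/s = 3.868 mph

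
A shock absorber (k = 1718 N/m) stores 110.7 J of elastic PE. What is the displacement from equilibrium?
x = √(2·PE/k) = √(2·110.7/1718) = 0.359 m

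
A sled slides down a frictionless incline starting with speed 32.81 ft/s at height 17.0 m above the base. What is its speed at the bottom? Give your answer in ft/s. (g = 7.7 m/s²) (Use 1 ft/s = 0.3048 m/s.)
Convert to SI: v₀ = 10.0005 m/s, h = 17.0 m
½mv₀² + mgh = ½mv² ⇒ v = √(v₀² + 2gh) = √(10.0005² + 2·7.7·17.0) = 19.0213 m/s = 62.41 ft/s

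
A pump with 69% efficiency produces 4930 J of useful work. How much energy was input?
W_in = W_out/η = 4930/0.69 = 7145 J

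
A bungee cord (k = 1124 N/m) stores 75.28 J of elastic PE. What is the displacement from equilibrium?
x = √(2·PE/k) = √(2·75.28/1124) = 0.366 m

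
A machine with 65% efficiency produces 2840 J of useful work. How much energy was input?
W_in = W_out/η = 2840/0.65 = 4369 J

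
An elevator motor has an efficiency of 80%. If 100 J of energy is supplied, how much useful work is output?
W_out = η·W_in = 0.8·100 = 80.0 J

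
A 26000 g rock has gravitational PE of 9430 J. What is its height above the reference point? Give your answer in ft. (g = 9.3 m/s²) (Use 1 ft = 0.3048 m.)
Convert to SI: m = 26.0 kg, PE = 9430.0 J
h = PE/(mg) = 9430.0/(26.0·9.3) = 38.9992 m = 128.0 ft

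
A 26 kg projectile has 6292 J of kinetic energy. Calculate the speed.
v = √(2·KE/m) = √(2·6292/26) = 22.0 m/s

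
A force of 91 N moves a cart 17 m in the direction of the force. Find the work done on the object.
W = F·d = (91)(17) = 1547 J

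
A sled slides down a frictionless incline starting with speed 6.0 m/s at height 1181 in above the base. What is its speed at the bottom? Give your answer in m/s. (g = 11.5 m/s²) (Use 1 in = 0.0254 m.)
Convert to SI: v₀ = 6.0 m/s, h = 29.9974 m
½mv₀² + mgh = ½mv² ⇒ v = √(v₀² + 2gh) = √(6.0² + 2·11.5·29.9974) = 26.94 m/s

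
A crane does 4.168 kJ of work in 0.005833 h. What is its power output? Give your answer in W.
Convert to SI: W = 4168.0 J, t = 20.9988 s
P = W/t = 4168.0/20.9988 = 198.5 W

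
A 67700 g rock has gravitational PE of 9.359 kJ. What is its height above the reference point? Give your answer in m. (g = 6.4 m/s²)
Convert to SI: m = 67.7 kg, PE = 9359.0 J
h = PE/(mg) = 9359.0/(67.7·6.4) = 21.6 m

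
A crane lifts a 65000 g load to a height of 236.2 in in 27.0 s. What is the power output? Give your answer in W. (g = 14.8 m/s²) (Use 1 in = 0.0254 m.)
Convert to SI: m = 65.0 kg, h = 5.99948 m, t = 27.0 s
P = mgh/t = (65.0)(14.8)(5.99948)/27.0 = 213.8 W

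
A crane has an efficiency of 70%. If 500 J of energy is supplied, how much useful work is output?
W_out = η·W_in = 0.7·500 = 350.0 J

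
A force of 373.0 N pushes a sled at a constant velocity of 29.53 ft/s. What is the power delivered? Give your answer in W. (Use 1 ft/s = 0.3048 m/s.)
Convert to SI: F = 373.0 N, v = 9.00074 m/s
P = Fv = (373.0)(9.00074) = 3357 W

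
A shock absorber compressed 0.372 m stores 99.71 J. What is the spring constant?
k = 2·PE/x² = 2·99.71/(0.372)² = 1441 N/m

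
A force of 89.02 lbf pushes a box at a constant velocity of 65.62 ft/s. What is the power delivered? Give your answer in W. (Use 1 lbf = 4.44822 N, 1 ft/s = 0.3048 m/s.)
Convert to SI: F = 395.981 N, v = 20.001 m/s
P = Fv = (395.981)(20.001) = 7920 W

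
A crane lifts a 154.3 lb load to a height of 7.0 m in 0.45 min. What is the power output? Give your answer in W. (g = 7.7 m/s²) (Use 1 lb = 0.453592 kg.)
Convert to SI: m = 69.9892 kg, h = 7.0 m, t = 27.0 s
P = mgh/t = (69.9892)(7.7)(7.0)/27.0 = 139.7 W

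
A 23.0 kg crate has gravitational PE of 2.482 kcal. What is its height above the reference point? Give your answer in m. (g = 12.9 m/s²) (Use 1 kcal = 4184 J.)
Convert to SI: m = 23.0 kg, PE = 10384.7 J
h = PE/(mg) = 10384.7/(23.0·12.9) = 35.0 m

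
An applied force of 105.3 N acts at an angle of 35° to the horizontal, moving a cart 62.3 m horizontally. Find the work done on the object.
W = F·d·cosθ = (105.3)(62.3)cos(35°) = 5374 J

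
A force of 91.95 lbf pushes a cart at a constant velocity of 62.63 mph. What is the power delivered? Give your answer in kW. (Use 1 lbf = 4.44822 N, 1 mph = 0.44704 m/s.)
Convert to SI: F = 409.014 N, v = 27.9981 m/s
P = Fv = (409.014)(27.9981) = 11451.6 W = 11.45 kW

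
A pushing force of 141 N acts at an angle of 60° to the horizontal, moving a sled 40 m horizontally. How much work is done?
W = F·d·cosθ = (141)(40)cos(60°) = 2820 J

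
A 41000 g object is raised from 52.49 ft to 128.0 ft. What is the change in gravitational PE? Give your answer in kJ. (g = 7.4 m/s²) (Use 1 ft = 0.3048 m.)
Convert to SI: m = 41.0 kg, Δh = 23.0154 m
ΔPE = mgΔh = (41.0)(7.4)(23.0154) = 6982.89 J = 6.983 kJ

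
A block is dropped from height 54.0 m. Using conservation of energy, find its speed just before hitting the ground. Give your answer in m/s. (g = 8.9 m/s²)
mgh = ½mv² ⇒ v = √(2gh) = √(2·8.9·54.0) = 31.0 m/s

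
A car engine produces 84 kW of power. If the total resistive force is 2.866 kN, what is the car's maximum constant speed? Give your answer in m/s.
Convert to SI: F = 2866.0 N
P = Fv ⇒ v = P/F = 84000 W/2866.0 N = 29.31 m/s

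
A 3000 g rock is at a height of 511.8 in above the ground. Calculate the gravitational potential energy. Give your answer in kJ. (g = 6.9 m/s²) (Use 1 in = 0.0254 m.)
Convert to SI: m = 3.0 kg, h = 12.9997 m
PE = mgh = (3.0)(6.9)(12.9997) = 269.094 J = 0.2691 kJ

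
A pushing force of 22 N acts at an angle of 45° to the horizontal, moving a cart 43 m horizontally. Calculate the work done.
W = F·d·cosθ = (22)(43)cos(45°) = 668.9 J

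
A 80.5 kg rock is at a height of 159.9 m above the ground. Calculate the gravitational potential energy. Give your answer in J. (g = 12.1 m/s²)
PE = mgh = (80.5)(12.1)(159.9) = 155800 J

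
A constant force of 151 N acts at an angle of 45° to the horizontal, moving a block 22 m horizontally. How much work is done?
W = F·d·cosθ = (151)(22)cos(45°) = 2349 J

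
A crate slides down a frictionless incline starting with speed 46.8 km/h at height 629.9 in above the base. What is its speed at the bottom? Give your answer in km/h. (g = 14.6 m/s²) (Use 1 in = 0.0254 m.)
Convert to SI: v₀ = 13.0 m/s, h = 15.9995 m
½mv₀² + mgh = ½mv² ⇒ v = √(v₀² + 2gh) = √(13.0² + 2·14.6·15.9995) = 25.2227 m/s = 90.8 km/h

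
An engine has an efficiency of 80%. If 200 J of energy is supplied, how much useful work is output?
W_out = η·W_in = 0.8·200 = 160.0 J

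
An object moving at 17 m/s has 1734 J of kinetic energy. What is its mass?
m = 2·KE/v² = 2·1734/(17)² = 12.0 kg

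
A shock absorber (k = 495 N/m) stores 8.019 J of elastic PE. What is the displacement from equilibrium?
x = √(2·PE/k) = √(2·8.019/495) = 0.18 m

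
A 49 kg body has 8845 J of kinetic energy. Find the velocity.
v = √(2·KE/m) = √(2·8845/49) = 19.0 m/s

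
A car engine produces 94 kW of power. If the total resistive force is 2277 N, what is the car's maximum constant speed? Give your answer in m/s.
P = Fv ⇒ v = P/F = 94000 W/2277.0 N = 41.28 m/s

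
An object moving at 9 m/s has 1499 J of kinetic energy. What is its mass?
m = 2·KE/v² = 2·1499/(9)² = 37.01 kg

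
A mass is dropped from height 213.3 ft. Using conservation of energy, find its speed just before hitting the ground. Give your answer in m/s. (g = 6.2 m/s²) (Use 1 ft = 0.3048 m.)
Convert to SI: h = 65.0138 m
mgh = ½mv² ⇒ v = √(2gh) = √(2·6.2·65.0138) = 28.39 m/s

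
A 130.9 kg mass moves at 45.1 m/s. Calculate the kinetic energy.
KE = ½mv² = ½(130.9)(45.1)² = 133100 J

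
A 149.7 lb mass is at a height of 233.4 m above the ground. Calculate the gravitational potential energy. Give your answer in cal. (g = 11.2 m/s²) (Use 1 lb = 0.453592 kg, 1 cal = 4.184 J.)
Convert to SI: m = 67.9027 kg, h = 233.4 m
PE = mgh = (67.9027)(11.2)(233.4) = 177503 J = 42420 cal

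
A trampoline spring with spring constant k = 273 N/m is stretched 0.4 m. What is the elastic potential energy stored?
PE = ½kx² = ½(273)(0.4)² = 21.84 J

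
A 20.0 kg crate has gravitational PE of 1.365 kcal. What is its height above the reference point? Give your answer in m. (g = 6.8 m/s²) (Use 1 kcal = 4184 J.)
Convert to SI: m = 20.0 kg, PE = 5711.16 J
h = PE/(mg) = 5711.16/(20.0·6.8) = 41.99 m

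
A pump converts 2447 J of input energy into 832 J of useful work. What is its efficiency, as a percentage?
η = W_out/W_in = 832/2447 = 34.0%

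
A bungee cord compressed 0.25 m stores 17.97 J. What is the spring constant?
k = 2·PE/x² = 2·17.97/(0.25)² = 575.0 N/m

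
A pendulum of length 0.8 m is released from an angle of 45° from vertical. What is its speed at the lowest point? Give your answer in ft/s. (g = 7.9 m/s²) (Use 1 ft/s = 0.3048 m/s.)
h = L(1 − cosθ) = 0.8(1 − cos45°) = 0.234315 m
v = √(2gh) = √(2·7.9·0.234315) = 1.9241 m/s = 6.313 ft/s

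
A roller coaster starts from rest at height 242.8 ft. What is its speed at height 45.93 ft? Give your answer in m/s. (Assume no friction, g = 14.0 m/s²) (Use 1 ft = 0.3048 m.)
Convert to SI: h₁−h₂ = 60.006 m
mgh₁ = mgh₂ + ½mv² ⇒ v = √(2g(h₁−h₂)) = √(2·14.0·60.006) = 40.99 m/s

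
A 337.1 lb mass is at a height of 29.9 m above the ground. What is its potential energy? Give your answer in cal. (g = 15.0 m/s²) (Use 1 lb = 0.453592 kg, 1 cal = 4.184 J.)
Convert to SI: m = 152.906 kg, h = 29.9 m
PE = mgh = (152.906)(15.0)(29.9) = 68578.3 J = 16390 cal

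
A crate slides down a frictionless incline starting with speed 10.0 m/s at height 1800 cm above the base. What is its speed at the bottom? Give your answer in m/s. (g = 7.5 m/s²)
Convert to SI: v₀ = 10.0 m/s, h = 18.0 m
½mv₀² + mgh = ½mv² ⇒ v = √(v₀² + 2gh) = √(10.0² + 2·7.5·18.0) = 19.24 m/s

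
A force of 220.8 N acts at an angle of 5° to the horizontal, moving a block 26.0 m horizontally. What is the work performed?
W = F·d·cosθ = (220.8)(26.0)cos(5°) = 5719 J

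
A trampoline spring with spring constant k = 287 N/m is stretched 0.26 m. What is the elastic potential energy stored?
PE = ½kx² = ½(287)(0.26)² = 9.701 J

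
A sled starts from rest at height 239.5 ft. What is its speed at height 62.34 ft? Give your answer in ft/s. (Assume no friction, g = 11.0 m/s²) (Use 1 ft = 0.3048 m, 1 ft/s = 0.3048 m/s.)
Convert to SI: h₁−h₂ = 53.9984 m
mgh₁ = mgh₂ + ½mv² ⇒ v = √(2g(h₁−h₂)) = √(2·11.0·53.9984) = 34.4669 m/s = 113.1 ft/s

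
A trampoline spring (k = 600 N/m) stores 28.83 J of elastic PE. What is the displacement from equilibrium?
x = √(2·PE/k) = √(2·28.83/600) = 0.31 m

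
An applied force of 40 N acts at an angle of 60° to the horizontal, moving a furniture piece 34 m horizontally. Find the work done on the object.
W = F·d·cosθ = (40)(34)cos(60°) = 680.0 J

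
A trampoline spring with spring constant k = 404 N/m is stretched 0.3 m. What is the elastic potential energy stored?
PE = ½kx² = ½(404)(0.3)² = 18.18 J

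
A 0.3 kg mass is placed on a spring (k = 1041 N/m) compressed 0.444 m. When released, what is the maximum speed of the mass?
½kx² = ½mv² ⇒ v = x√(k/m) = (0.444)√(1041/0.3) = 26.15 m/s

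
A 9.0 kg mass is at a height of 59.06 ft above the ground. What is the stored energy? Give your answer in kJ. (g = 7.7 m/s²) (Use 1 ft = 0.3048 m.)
Convert to SI: m = 9.0 kg, h = 18.0015 m
PE = mgh = (9.0)(7.7)(18.0015) = 1247.5 J = 1.248 kJ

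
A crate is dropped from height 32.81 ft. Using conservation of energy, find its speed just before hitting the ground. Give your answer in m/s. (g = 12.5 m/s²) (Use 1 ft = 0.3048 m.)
Convert to SI: h = 10.0005 m
mgh = ½mv² ⇒ v = √(2gh) = √(2·12.5·10.0005) = 15.81 m/s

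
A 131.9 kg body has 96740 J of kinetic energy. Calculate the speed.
v = √(2·KE/m) = √(2·96740/131.9) = 38.3 m/s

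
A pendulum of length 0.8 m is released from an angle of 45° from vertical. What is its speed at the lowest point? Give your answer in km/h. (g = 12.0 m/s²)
h = L(1 − cosθ) = 0.8(1 − cos45°) = 0.234315 m
v = √(2gh) = √(2·12.0·0.234315) = 2.3714 m/s = 8.537 km/h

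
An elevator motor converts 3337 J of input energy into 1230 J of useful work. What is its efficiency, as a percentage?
η = W_out/W_in = 1230/3337 = 36.86%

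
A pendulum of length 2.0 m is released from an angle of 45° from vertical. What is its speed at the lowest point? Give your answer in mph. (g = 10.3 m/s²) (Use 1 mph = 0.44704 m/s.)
h = L(1 − cosθ) = 2.0(1 − cos45°) = 0.585786 m
v = √(2gh) = √(2·10.3·0.585786) = 3.47379 m/s = 7.771 mph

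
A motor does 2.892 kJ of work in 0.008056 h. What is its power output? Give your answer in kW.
Convert to SI: W = 2892.0 J, t = 29.0016 s
P = W/t = 2892.0/29.0016 = 99.7186 W = 0.09972 kW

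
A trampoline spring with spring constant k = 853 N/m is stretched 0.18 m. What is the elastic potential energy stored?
PE = ½kx² = ½(853)(0.18)² = 13.82 J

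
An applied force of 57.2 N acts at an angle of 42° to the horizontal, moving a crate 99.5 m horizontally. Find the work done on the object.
W = F·d·cosθ = (57.2)(99.5)cos(42°) = 4230 J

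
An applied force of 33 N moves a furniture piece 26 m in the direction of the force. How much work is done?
W = F·d = (33)(26) = 858.0 J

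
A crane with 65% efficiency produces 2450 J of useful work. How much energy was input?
W_in = W_out/η = 2450/0.65 = 3769 J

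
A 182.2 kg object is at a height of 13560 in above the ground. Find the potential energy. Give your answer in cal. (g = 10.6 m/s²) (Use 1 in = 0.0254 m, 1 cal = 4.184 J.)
Convert to SI: m = 182.2 kg, h = 344.424 m
PE = mgh = (182.2)(10.6)(344.424) = 665193 J = 159000 cal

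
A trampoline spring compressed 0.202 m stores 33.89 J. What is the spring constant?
k = 2·PE/x² = 2·33.89/(0.202)² = 1661 N/m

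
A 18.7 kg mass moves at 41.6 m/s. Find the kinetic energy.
KE = ½mv² = ½(18.7)(41.6)² = 16180 J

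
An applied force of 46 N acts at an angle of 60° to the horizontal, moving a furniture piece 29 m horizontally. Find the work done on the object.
W = F·d·cosθ = (46)(29)cos(60°) = 667.0 J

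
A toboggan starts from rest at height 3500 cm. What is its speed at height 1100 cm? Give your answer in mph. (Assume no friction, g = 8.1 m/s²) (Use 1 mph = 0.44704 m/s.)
Convert to SI: h₁−h₂ = 24.0 m
mgh₁ = mgh₂ + ½mv² ⇒ v = √(2g(h₁−h₂)) = √(2·8.1·24.0) = 19.718 m/s = 44.11 mph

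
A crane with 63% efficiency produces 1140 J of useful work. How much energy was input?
W_in = W_out/η = 1140/0.63 = 1810 J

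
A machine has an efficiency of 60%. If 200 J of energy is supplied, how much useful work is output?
W_out = η·W_in = 0.6·200 = 120.0 J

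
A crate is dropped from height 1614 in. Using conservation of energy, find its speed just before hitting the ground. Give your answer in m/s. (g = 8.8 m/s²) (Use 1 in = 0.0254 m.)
Convert to SI: h = 40.9956 m
mgh = ½mv² ⇒ v = √(2gh) = √(2·8.8·40.9956) = 26.86 m/s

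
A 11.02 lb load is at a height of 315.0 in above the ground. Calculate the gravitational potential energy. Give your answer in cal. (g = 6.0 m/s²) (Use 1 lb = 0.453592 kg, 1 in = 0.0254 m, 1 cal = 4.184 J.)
Convert to SI: m = 4.99858 kg, h = 8.001 m
PE = mgh = (4.99858)(6.0)(8.001) = 239.962 J = 57.35 cal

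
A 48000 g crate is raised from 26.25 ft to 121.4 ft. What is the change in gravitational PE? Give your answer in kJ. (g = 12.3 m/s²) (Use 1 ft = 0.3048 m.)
Convert to SI: m = 48.0 kg, Δh = 29.0017 m
ΔPE = mgΔh = (48.0)(12.3)(29.0017) = 17122.6 J = 17.12 kJ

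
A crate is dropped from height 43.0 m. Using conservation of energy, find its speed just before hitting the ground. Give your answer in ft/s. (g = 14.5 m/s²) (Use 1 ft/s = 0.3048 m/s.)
mgh = ½mv² ⇒ v = √(2gh) = √(2·14.5·43.0) = 35.3129 m/s = 115.9 ft/s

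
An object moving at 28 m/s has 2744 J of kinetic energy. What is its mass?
m = 2·KE/v² = 2·2744/(28)² = 7.0 kg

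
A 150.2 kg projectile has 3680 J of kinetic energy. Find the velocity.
v = √(2·KE/m) = √(2·3680/150.2) = 7.0 m/s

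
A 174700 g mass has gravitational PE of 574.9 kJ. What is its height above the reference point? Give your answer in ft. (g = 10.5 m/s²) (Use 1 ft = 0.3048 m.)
Convert to SI: m = 174.7 kg, PE = 574900 J
h = PE/(mg) = 574900/(174.7·10.5) = 313.408 m = 1028 ft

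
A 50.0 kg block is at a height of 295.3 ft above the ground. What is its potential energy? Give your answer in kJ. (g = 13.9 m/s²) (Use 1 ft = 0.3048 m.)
Convert to SI: m = 50.0 kg, h = 90.0074 m
PE = mgh = (50.0)(13.9)(90.0074) = 62555.2 J = 62.56 kJ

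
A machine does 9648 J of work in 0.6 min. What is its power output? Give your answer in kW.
Convert to SI: W = 9648.0 J, t = 36.0 s
P = W/t = 9648.0/36.0 = 268.0 W = 0.268 kW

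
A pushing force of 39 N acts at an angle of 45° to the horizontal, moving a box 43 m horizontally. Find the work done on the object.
W = F·d·cosθ = (39)(43)cos(45°) = 1186 J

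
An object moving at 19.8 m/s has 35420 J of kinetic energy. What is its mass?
m = 2·KE/v² = 2·35420/(19.8)² = 180.7 kg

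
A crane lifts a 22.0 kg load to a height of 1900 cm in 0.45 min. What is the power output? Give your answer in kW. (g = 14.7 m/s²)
Convert to SI: m = 22.0 kg, h = 19.0 m, t = 27.0 s
P = mgh/t = (22.0)(14.7)(19.0)/27.0 = 227.578 W = 0.2276 kW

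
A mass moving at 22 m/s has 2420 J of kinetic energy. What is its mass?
m = 2·KE/v² = 2·2420/(22)² = 10.0 kg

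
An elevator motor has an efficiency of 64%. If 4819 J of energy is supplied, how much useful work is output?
W_out = η·W_in = 0.64·4819 = 3084.16 J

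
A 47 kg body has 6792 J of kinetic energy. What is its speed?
v = √(2·KE/m) = √(2·6792/47) = 17.0 m/s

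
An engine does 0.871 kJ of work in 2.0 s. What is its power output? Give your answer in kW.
Convert to SI: W = 871.0 J, t = 2.0 s
P = W/t = 871.0/2.0 = 435.5 W = 0.4355 kW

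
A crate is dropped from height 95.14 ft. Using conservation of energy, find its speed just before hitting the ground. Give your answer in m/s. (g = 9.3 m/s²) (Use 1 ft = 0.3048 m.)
Convert to SI: h = 28.9987 m
mgh = ½mv² ⇒ v = √(2gh) = √(2·9.3·28.9987) = 23.22 m/s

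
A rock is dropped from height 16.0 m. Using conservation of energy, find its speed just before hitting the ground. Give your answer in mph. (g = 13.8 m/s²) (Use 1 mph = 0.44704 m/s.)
mgh = ½mv² ⇒ v = √(2gh) = √(2·13.8·16.0) = 21.0143 m/s = 47.01 mph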